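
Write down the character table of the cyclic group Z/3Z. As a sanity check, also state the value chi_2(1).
Character table of Z/3Z (irreps indexed chi_0,...,chi_2 with chi_k(m) = zeta_3^(k*m), zeta_3 = exp(2*pi*i/3)):
  irrep \ class  {0} (size 1)  {1} (size 1)    {2} (size 1)  
  chi_0          1             1               1             
  chi_1          1             exp(2*I*pi/3)   exp(-2*I*pi/3)
  chi_2          1             exp(-2*I*pi/3)  exp(2*I*pi/3) 

Spot check: chi_2(1) = zeta_3^(2*1) = zeta_3^2 = exp(-2*I*pi/3).

Why: Z/3Z is abelian, so all 3 irreducible complex representations are 1-dimensional. They are given by chi_k(m) = zeta_3^(k*m) for k = 0,...,2. Row orthogonality: sum_m chi_k(m) conj(chi_l(m)) = 3 * [k = l].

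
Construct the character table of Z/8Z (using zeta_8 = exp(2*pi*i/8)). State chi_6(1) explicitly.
Character table of Z/8Z (irreps indexed chi_0,...,chi_7 with chi_k(m) = zeta_8^(k*m), zeta_8 = exp(2*pi*i/8)):
  irrep \ class  {0} (size 1)  {1} (size 1)    {2} (size 1)  {3} (size 1)    {4} (size 1)  {5} (size 1)    {6} (size 1)  {7} (size 1)  
  chi_0          1             1               1             1               1             1               1             1             
  chi_1          1             exp(I*pi/4)     I             exp(3*I*pi/4)   -1            exp(-3*I*pi/4)  -I            exp(-I*pi/4)  
  chi_2          1             I               -1            -I              1             I               -1            -I            
  chi_3          1             exp(3*I*pi/4)   -I            exp(I*pi/4)     -1            exp(-I*pi/4)    I             exp(-3*I*pi/4)
  chi_4          1             -1              1             -1              1             -1              1             -1            
  chi_5          1             exp(-3*I*pi/4)  I             exp(-I*pi/4)    -1            exp(I*pi/4)     -I            exp(3*I*pi/4) 
  chi_6          1             -I              -1            I               1             -I              -1            I             
  chi_7          1             exp(-I*pi/4)    -I            exp(-3*I*pi/4)  -1            exp(3*I*pi/4)   I             exp(I*pi/4)   

Spot check: chi_6(1) = zeta_8^(6*1) = zeta_8^6 = -I.

Reasoning: Z/8Z is abelian, so all 8 irreducible complex representations are 1-dimensional. They are given by chi_k(m) = zeta_8^(k*m) for k = 0,...,7. Row orthogonality: sum_m chi_k(m) conj(chi_l(m)) = 8 * [k = l].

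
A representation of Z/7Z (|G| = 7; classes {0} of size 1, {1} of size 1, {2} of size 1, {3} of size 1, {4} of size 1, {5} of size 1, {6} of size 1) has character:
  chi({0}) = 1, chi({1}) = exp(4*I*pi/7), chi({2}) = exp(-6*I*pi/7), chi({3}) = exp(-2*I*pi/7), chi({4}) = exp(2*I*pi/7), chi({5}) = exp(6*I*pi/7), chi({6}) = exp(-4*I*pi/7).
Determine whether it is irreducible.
Irreducible: <chi, chi> = 1.

Details: <chi, chi> = (1/|G|) sum_C |C| * |chi(C)|^2 = (1/7)[1*|1|^2 + 1*|exp(4*I*pi/7)|^2 + 1*|exp(-6*I*pi/7)|^2 + 1*|exp(-2*I*pi/7)|^2 + 1*|exp(2*I*pi/7)|^2 + 1*|exp(6*I*pi/7)|^2 + 1*|exp(-4*I*pi/7)|^2]
  = (1/7)[(1) + (1) + (1) + (1) + (1) + (1) + (1)] = 7/7 = 1.
(Exp terms are combined using exp(i*s)*conj(exp(i*t)) = exp(i*(s-t)), and sums of them are collapsed using the identity that for every m > 1 the m distinct m-th roots of unity sum to 0, e.g. 1 + exp(2*I*pi/3) + exp(-2*I*pi/3) = 0.)
A character is irreducible iff <chi, chi> = 1, so this representation is irreducible.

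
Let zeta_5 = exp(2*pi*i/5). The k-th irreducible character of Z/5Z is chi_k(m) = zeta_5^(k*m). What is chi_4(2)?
chi_4(2) = zeta_5^8 = exp(-4*I*pi/5)

Explanation: chi_4(2) = zeta_5^(4*2) = zeta_5^8. Since zeta_5^5 = 1, this equals zeta_5^3 = exp(2*pi*i*3/5) = exp(-4*I*pi/5).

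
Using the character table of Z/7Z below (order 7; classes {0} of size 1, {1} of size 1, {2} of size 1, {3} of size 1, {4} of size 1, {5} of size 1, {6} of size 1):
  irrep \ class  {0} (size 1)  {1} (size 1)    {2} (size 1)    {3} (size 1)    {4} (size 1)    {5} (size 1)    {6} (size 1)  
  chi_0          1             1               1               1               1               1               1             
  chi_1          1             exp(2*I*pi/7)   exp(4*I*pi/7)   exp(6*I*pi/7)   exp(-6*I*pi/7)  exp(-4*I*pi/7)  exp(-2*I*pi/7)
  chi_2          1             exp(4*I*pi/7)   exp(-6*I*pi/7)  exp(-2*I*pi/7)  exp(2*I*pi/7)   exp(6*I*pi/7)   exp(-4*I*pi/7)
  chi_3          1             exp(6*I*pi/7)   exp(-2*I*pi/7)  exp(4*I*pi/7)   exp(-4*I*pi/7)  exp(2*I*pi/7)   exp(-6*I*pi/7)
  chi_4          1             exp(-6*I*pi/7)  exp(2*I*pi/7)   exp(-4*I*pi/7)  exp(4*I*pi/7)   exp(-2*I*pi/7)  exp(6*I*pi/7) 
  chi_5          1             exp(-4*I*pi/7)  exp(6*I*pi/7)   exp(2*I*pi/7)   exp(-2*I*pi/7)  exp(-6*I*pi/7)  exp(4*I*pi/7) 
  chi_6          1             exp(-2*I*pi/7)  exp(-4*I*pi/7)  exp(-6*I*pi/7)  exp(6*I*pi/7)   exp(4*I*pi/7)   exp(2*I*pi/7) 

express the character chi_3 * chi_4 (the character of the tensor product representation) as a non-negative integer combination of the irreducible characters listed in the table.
chi_3 tensor chi_4 = chi_0 (all other irreducibles have multiplicity 0).

Argument: The character of a tensor product is the pointwise product (chi_3 * chi_4)(C) = chi_3(C) * chi_4(C):
  {0}: (1)*(1), {1}: (exp(6*I*pi/7))*(exp(-6*I*pi/7)), {2}: (exp(-2*I*pi/7))*(exp(2*I*pi/7)), {3}: (exp(4*I*pi/7))*(exp(-4*I*pi/7)), {4}: (exp(-4*I*pi/7))*(exp(4*I*pi/7)), {5}: (exp(2*I*pi/7))*(exp(-2*I*pi/7)), {6}: (exp(-6*I*pi/7))*(exp(6*I*pi/7))
so (chi_3 * chi_4) takes values
  {0} -> 1, {1} -> 1, {2} -> 1, {3} -> 1, {4} -> 1, {5} -> 1, {6} -> 1.
Now take the inner product of this character with each irreducible chi from the table, <chi_3*chi_4, chi> = (1/7) sum_C |C| (chi_3*chi_4)(C) conj(chi(C)):
  <chi_3*chi_4, chi_0> = (1/7)[1*(1)*conj(1) + 1*(1)*conj(1) + 1*(1)*conj(1) + 1*(1)*conj(1) + 1*(1)*conj(1) + 1*(1)*conj(1) + 1*(1)*conj(1)]
      = (1/7)[(1) + (1) + (1) + (1) + (1) + (1) + (1)] = 7/7 = 1
  <chi_3*chi_4, chi_1> = (1/7)[1*(1)*conj(1) + 1*(1)*conj(exp(2*I*pi/7)) + 1*(1)*conj(exp(4*I*pi/7)) + 1*(1)*conj(exp(6*I*pi/7)) + 1*(1)*conj(exp(-6*I*pi/7)) + 1*(1)*conj(exp(-4*I*pi/7)) + 1*(1)*conj(exp(-2*I*pi/7))]
      = (1/7)[(1) + (exp(-2*I*pi/7)) + (exp(-4*I*pi/7)) + (exp(-6*I*pi/7)) + (exp(6*I*pi/7)) + (exp(4*I*pi/7)) + (exp(2*I*pi/7))] = 0/7 = 0
  <chi_3*chi_4, chi_2> = (1/7)[1*(1)*conj(1) + 1*(1)*conj(exp(4*I*pi/7)) + 1*(1)*conj(exp(-6*I*pi/7)) + 1*(1)*conj(exp(-2*I*pi/7)) + 1*(1)*conj(exp(2*I*pi/7)) + 1*(1)*conj(exp(6*I*pi/7)) + 1*(1)*conj(exp(-4*I*pi/7))]
      = (1/7)[(1) + (exp(-4*I*pi/7)) + (exp(6*I*pi/7)) + (exp(2*I*pi/7)) + (exp(-2*I*pi/7)) + (exp(-6*I*pi/7)) + (exp(4*I*pi/7))] = 0/7 = 0
  <chi_3*chi_4, chi_3> = (1/7)[1*(1)*conj(1) + 1*(1)*conj(exp(6*I*pi/7)) + 1*(1)*conj(exp(-2*I*pi/7)) + 1*(1)*conj(exp(4*I*pi/7)) + 1*(1)*conj(exp(-4*I*pi/7)) + 1*(1)*conj(exp(2*I*pi/7)) + 1*(1)*conj(exp(-6*I*pi/7))]
      = (1/7)[(1) + (exp(-6*I*pi/7)) + (exp(2*I*pi/7)) + (exp(-4*I*pi/7)) + (exp(4*I*pi/7)) + (exp(-2*I*pi/7)) + (exp(6*I*pi/7))] = 0/7 = 0
  <chi_3*chi_4, chi_4> = (1/7)[1*(1)*conj(1) + 1*(1)*conj(exp(-6*I*pi/7)) + 1*(1)*conj(exp(2*I*pi/7)) + 1*(1)*conj(exp(-4*I*pi/7)) + 1*(1)*conj(exp(4*I*pi/7)) + 1*(1)*conj(exp(-2*I*pi/7)) + 1*(1)*conj(exp(6*I*pi/7))]
      = (1/7)[(1) + (exp(6*I*pi/7)) + (exp(-2*I*pi/7)) + (exp(4*I*pi/7)) + (exp(-4*I*pi/7)) + (exp(2*I*pi/7)) + (exp(-6*I*pi/7))] = 0/7 = 0
  <chi_3*chi_4, chi_5> = (1/7)[1*(1)*conj(1) + 1*(1)*conj(exp(-4*I*pi/7)) + 1*(1)*conj(exp(6*I*pi/7)) + 1*(1)*conj(exp(2*I*pi/7)) + 1*(1)*conj(exp(-2*I*pi/7)) + 1*(1)*conj(exp(-6*I*pi/7)) + 1*(1)*conj(exp(4*I*pi/7))]
      = (1/7)[(1) + (exp(4*I*pi/7)) + (exp(-6*I*pi/7)) + (exp(-2*I*pi/7)) + (exp(2*I*pi/7)) + (exp(6*I*pi/7)) + (exp(-4*I*pi/7))] = 0/7 = 0
  <chi_3*chi_4, chi_6> = (1/7)[1*(1)*conj(1) + 1*(1)*conj(exp(-2*I*pi/7)) + 1*(1)*conj(exp(-4*I*pi/7)) + 1*(1)*conj(exp(-6*I*pi/7)) + 1*(1)*conj(exp(6*I*pi/7)) + 1*(1)*conj(exp(4*I*pi/7)) + 1*(1)*conj(exp(2*I*pi/7))]
      = (1/7)[(1) + (exp(2*I*pi/7)) + (exp(4*I*pi/7)) + (exp(6*I*pi/7)) + (exp(-6*I*pi/7)) + (exp(-4*I*pi/7)) + (exp(-2*I*pi/7))] = 0/7 = 0
(Exp terms are combined using exp(i*s)*conj(exp(i*t)) = exp(i*(s-t)), and sums of them are collapsed using the identity that for every m > 1 the m distinct m-th roots of unity sum to 0, e.g. 1 + exp(2*I*pi/3) + exp(-2*I*pi/3) = 0.)
Hence the multiplicities are chi_0: 1. Dimension check: dim(chi_3)*dim(chi_4) = 1*1 = 1 and sum (mult * dim) = 1*1 = 1.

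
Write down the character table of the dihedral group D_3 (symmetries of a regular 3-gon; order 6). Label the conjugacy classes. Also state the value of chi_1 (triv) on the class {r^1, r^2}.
Conjugacy classes: {e} of size 1, {r^1, r^2} of size 2, {s, sr, ..., sr^2} of size 3.
Character table:
  irrep \ class              {e} (size 1)  {r^1, r^2} (size 2)  {s, sr, ..., sr^2} (size 3)
  chi_1 (triv)               1             1                    1                          
  chi_2 (sign: r->1, s->-1)  1             1                    -1                         
  chi_3 (2d, j=1)            2             -1                   0                          

Spot check: chi_1 (triv) on {r^1, r^2} = 1.

Working: D_3 has order 2*3 = 6 with 3 conjugacy classes, hence 3 irreducibles. Sum of squared dims 1 + 1 + 4 = 6 = |G|. Linear characters come from the abelianisation; the 2-dimensional irreps have character r^k -> 2*cos(2*pi*j*k/3), reflections -> 0.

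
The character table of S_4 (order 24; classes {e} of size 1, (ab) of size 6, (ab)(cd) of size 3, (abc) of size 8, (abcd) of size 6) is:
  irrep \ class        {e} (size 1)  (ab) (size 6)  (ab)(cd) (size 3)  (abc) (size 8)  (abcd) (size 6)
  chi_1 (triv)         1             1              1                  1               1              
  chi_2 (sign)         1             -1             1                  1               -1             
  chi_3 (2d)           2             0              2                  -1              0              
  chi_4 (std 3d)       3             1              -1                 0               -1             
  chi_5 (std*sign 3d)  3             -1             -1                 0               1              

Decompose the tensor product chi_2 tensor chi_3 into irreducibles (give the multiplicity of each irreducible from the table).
chi_2 tensor chi_3 = chi_3 (all other irreducibles have multiplicity 0).

Working: The character of a tensor product is the pointwise product (chi_2 * chi_3)(C) = chi_2(C) * chi_3(C):
  {e}: (1)*(2), (ab): (-1)*(0), (ab)(cd): (1)*(2), (abc): (1)*(-1), (abcd): (-1)*(0)
so (chi_2 * chi_3) takes values
  {e} -> 2, (ab) -> 0, (ab)(cd) -> 2, (abc) -> -1, (abcd) -> 0.
Now take the inner product of this character with each irreducible chi from the table, <chi_2*chi_3, chi> = (1/24) sum_C |C| (chi_2*chi_3)(C) conj(chi(C)):
  <chi_2*chi_3, chi_1> = (1/24)[1*(2)*conj(1) + 6*(0)*conj(1) + 3*(2)*conj(1) + 8*(-1)*conj(1) + 6*(0)*conj(1)]
      = (1/24)[(2) + (0) + (6) + (-8) + (0)] = 0/24 = 0
  <chi_2*chi_3, chi_2> = (1/24)[1*(2)*conj(1) + 6*(0)*conj(-1) + 3*(2)*conj(1) + 8*(-1)*conj(1) + 6*(0)*conj(-1)]
      = (1/24)[(2) + (0) + (6) + (-8) + (0)] = 0/24 = 0
  <chi_2*chi_3, chi_3> = (1/24)[1*(2)*conj(2) + 6*(0)*conj(0) + 3*(2)*conj(2) + 8*(-1)*conj(-1) + 6*(0)*conj(0)]
      = (1/24)[(4) + (0) + (12) + (8) + (0)] = 24/24 = 1
  <chi_2*chi_3, chi_4> = (1/24)[1*(2)*conj(3) + 6*(0)*conj(1) + 3*(2)*conj(-1) + 8*(-1)*conj(0) + 6*(0)*conj(-1)]
      = (1/24)[(6) + (0) + (-6) + (0) + (0)] = 0/24 = 0
  <chi_2*chi_3, chi_5> = (1/24)[1*(2)*conj(3) + 6*(0)*conj(-1) + 3*(2)*conj(-1) + 8*(-1)*conj(0) + 6*(0)*conj(1)]
      = (1/24)[(6) + (0) + (-6) + (0) + (0)] = 0/24 = 0
Hence the multiplicities are chi_3: 1. Dimension check: dim(chi_2)*dim(chi_3) = 1*2 = 2 and sum (mult * dim) = 1*2 = 2.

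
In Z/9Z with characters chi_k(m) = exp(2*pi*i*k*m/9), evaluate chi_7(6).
chi_7(6) = zeta_9^42 = exp(-2*I*pi/3)

Reasoning: chi_7(6) = zeta_9^(7*6) = zeta_9^42. Since zeta_9^9 = 1, this equals zeta_9^6 = exp(2*pi*i*6/9) = exp(-2*I*pi/3).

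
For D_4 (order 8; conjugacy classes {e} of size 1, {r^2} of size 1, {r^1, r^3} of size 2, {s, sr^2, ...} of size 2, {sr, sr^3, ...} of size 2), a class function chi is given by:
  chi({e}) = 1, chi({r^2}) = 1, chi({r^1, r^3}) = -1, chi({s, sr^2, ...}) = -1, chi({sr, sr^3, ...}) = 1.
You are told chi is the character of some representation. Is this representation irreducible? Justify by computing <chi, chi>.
Irreducible: <chi, chi> = 1.

Reasoning: <chi, chi> = (1/|G|) sum_C |C| * |chi(C)|^2 = (1/8)[1*|1|^2 + 1*|1|^2 + 2*|-1|^2 + 2*|-1|^2 + 2*|1|^2]
  = (1/8)[(1) + (1) + (2) + (2) + (2)] = 8/8 = 1.
A character is irreducible iff <chi, chi> = 1, so this representation is irreducible.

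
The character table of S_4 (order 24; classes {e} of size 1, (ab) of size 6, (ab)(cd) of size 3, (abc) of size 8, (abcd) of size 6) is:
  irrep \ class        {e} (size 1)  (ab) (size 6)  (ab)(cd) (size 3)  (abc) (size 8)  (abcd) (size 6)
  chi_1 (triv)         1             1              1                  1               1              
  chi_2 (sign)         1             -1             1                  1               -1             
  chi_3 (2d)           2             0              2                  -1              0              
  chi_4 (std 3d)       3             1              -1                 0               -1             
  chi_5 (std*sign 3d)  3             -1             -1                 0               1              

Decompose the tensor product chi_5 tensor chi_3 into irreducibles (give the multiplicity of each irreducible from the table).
chi_5 tensor chi_3 = chi_4 + chi_5 (all other irreducibles have multiplicity 0).

Solution. The character of a tensor product is the pointwise product (chi_5 * chi_3)(C) = chi_5(C) * chi_3(C):
  {e}: (3)*(2), (ab): (-1)*(0), (ab)(cd): (-1)*(2), (abc): (0)*(-1), (abcd): (1)*(0)
so (chi_5 * chi_3) takes values
  {e} -> 6, (ab) -> 0, (ab)(cd) -> -2, (abc) -> 0, (abcd) -> 0.
Now take the inner product of this character with each irreducible chi from the table, <chi_5*chi_3, chi> = (1/24) sum_C |C| (chi_5*chi_3)(C) conj(chi(C)):
  <chi_5*chi_3, chi_1> = (1/24)[1*(6)*conj(1) + 6*(0)*conj(1) + 3*(-2)*conj(1) + 8*(0)*conj(1) + 6*(0)*conj(1)]
      = (1/24)[(6) + (0) + (-6) + (0) + (0)] = 0/24 = 0
  <chi_5*chi_3, chi_2> = (1/24)[1*(6)*conj(1) + 6*(0)*conj(-1) + 3*(-2)*conj(1) + 8*(0)*conj(1) + 6*(0)*conj(-1)]
      = (1/24)[(6) + (0) + (-6) + (0) + (0)] = 0/24 = 0
  <chi_5*chi_3, chi_3> = (1/24)[1*(6)*conj(2) + 6*(0)*conj(0) + 3*(-2)*conj(2) + 8*(0)*conj(-1) + 6*(0)*conj(0)]
      = (1/24)[(12) + (0) + (-12) + (0) + (0)] = 0/24 = 0
  <chi_5*chi_3, chi_4> = (1/24)[1*(6)*conj(3) + 6*(0)*conj(1) + 3*(-2)*conj(-1) + 8*(0)*conj(0) + 6*(0)*conj(-1)]
      = (1/24)[(18) + (0) + (6) + (0) + (0)] = 24/24 = 1
  <chi_5*chi_3, chi_5> = (1/24)[1*(6)*conj(3) + 6*(0)*conj(-1) + 3*(-2)*conj(-1) + 8*(0)*conj(0) + 6*(0)*conj(1)]
      = (1/24)[(18) + (0) + (6) + (0) + (0)] = 24/24 = 1
Hence the multiplicities are chi_4: 1, chi_5: 1. Dimension check: dim(chi_5)*dim(chi_3) = 3*2 = 6 and sum (mult * dim) = 1*3 + 1*3 = 6.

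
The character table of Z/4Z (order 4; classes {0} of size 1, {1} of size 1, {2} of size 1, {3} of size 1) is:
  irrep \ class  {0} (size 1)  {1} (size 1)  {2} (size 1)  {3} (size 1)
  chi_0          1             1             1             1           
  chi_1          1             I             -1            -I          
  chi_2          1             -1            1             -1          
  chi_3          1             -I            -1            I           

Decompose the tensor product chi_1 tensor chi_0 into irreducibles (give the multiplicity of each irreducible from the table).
chi_1 tensor chi_0 = chi_1 (all other irreducibles have multiplicity 0).

The character of a tensor product is the pointwise product (chi_1 * chi_0)(C) = chi_1(C) * chi_0(C):
  {0}: (1)*(1), {1}: (I)*(1), {2}: (-1)*(1), {3}: (-I)*(1)
so (chi_1 * chi_0) takes values
  {0} -> 1, {1} -> I, {2} -> -1, {3} -> -I.
Now take the inner product of this character with each irreducible chi from the table, <chi_1*chi_0, chi> = (1/4) sum_C |C| (chi_1*chi_0)(C) conj(chi(C)):
  <chi_1*chi_0, chi_0> = (1/4)[1*(1)*conj(1) + 1*(I)*conj(1) + 1*(-1)*conj(1) + 1*(-I)*conj(1)]
      = (1/4)[(1) + (I) + (-1) + (-I)] = 0/4 = 0
  <chi_1*chi_0, chi_1> = (1/4)[1*(1)*conj(1) + 1*(I)*conj(I) + 1*(-1)*conj(-1) + 1*(-I)*conj(-I)]
      = (1/4)[(1) + (1) + (1) + (1)] = 4/4 = 1
  <chi_1*chi_0, chi_2> = (1/4)[1*(1)*conj(1) + 1*(I)*conj(-1) + 1*(-1)*conj(1) + 1*(-I)*conj(-1)]
      = (1/4)[(1) + (-I) + (-1) + (I)] = 0/4 = 0
  <chi_1*chi_0, chi_3> = (1/4)[1*(1)*conj(1) + 1*(I)*conj(-I) + 1*(-1)*conj(-1) + 1*(-I)*conj(I)]
      = (1/4)[(1) + (-1) + (1) + (-1)] = 0/4 = 0
(Exp terms are combined using exp(i*s)*conj(exp(i*t)) = exp(i*(s-t)), and sums of them are collapsed using the identity that for every m > 1 the m distinct m-th roots of unity sum to 0, e.g. 1 + exp(2*I*pi/3) + exp(-2*I*pi/3) = 0.)
Hence the multiplicities are chi_1: 1. Dimension check: dim(chi_1)*dim(chi_0) = 1*1 = 1 and sum (mult * dim) = 1*1 = 1.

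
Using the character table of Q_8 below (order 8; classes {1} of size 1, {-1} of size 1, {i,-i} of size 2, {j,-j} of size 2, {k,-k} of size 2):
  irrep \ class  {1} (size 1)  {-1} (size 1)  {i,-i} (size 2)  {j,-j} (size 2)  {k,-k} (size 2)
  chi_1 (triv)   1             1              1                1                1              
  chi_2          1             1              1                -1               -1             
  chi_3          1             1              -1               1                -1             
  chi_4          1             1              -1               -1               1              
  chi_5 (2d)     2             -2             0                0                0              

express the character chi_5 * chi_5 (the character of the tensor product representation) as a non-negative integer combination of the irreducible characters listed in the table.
chi_5 tensor chi_5 = chi_1 + chi_2 + chi_3 + chi_4 (all other irreducibles have multiplicity 0).

Explanation: The character of a tensor product is the pointwise product (chi_5 * chi_5)(C) = chi_5(C) * chi_5(C):
  {1}: (2)*(2), {-1}: (-2)*(-2), {i,-i}: (0)*(0), {j,-j}: (0)*(0), {k,-k}: (0)*(0)
so (chi_5 * chi_5) takes values
  {1} -> 4, {-1} -> 4, {i,-i} -> 0, {j,-j} -> 0, {k,-k} -> 0.
Now take the inner product of this character with each irreducible chi from the table, <chi_5*chi_5, chi> = (1/8) sum_C |C| (chi_5*chi_5)(C) conj(chi(C)):
  <chi_5*chi_5, chi_1> = (1/8)[1*(4)*conj(1) + 1*(4)*conj(1) + 2*(0)*conj(1) + 2*(0)*conj(1) + 2*(0)*conj(1)]
      = (1/8)[(4) + (4) + (0) + (0) + (0)] = 8/8 = 1
  <chi_5*chi_5, chi_2> = (1/8)[1*(4)*conj(1) + 1*(4)*conj(1) + 2*(0)*conj(1) + 2*(0)*conj(-1) + 2*(0)*conj(-1)]
      = (1/8)[(4) + (4) + (0) + (0) + (0)] = 8/8 = 1
  <chi_5*chi_5, chi_3> = (1/8)[1*(4)*conj(1) + 1*(4)*conj(1) + 2*(0)*conj(-1) + 2*(0)*conj(1) + 2*(0)*conj(-1)]
      = (1/8)[(4) + (4) + (0) + (0) + (0)] = 8/8 = 1
  <chi_5*chi_5, chi_4> = (1/8)[1*(4)*conj(1) + 1*(4)*conj(1) + 2*(0)*conj(-1) + 2*(0)*conj(-1) + 2*(0)*conj(1)]
      = (1/8)[(4) + (4) + (0) + (0) + (0)] = 8/8 = 1
  <chi_5*chi_5, chi_5> = (1/8)[1*(4)*conj(2) + 1*(4)*conj(-2) + 2*(0)*conj(0) + 2*(0)*conj(0) + 2*(0)*conj(0)]
      = (1/8)[(8) + (-8) + (0) + (0) + (0)] = 0/8 = 0
Hence the multiplicities are chi_1: 1, chi_2: 1, chi_3: 1, chi_4: 1. Dimension check: dim(chi_5)*dim(chi_5) = 2*2 = 4 and sum (mult * dim) = 1*1 + 1*1 + 1*1 + 1*1 = 4.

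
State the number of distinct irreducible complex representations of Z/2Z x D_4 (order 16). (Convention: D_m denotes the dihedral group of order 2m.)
10

Proof sketch: The number of irreducible complex representations of a finite group equals its number of conjugacy classes. For a direct product, #classes(G x H) = #classes(G) * #classes(H). Z/2Z has 2 classes (abelian), D_4 has 5 classes, so 2 * 5 = 10, so Z/2Z x D_4 (order 16) has exactly 10 irreducible complex representations.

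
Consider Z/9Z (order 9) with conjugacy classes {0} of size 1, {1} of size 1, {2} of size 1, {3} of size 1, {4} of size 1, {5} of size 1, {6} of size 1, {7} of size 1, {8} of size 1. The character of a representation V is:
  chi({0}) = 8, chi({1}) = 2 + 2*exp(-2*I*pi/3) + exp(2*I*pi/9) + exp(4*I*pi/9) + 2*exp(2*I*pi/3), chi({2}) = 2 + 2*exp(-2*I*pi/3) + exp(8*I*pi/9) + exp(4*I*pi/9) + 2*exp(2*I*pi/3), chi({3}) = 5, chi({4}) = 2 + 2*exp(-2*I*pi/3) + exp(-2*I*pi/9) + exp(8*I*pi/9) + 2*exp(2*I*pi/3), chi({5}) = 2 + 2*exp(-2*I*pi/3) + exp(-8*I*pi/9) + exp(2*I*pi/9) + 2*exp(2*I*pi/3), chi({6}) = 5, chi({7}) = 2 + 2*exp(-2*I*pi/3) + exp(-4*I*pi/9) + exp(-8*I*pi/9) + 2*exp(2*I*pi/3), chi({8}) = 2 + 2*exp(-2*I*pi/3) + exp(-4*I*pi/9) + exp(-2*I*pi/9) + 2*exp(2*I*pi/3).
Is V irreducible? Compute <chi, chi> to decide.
Not irreducible (reducible): <chi, chi> = 14 > 1.

<chi, chi> = (1/|G|) sum_C |C| * |chi(C)|^2 = (1/9)[1*|8|^2 + 1*|2 + 2*exp(-2*I*pi/3) + exp(2*I*pi/9) + exp(4*I*pi/9) + 2*exp(2*I*pi/3)|^2 + 1*|2 + 2*exp(-2*I*pi/3) + exp(8*I*pi/9) + exp(4*I*pi/9) + 2*exp(2*I*pi/3)|^2 + 1*|5|^2 + 1*|2 + 2*exp(-2*I*pi/3) + exp(-2*I*pi/9) + exp(8*I*pi/9) + 2*exp(2*I*pi/3)|^2 + 1*|2 + 2*exp(-2*I*pi/3) + exp(-8*I*pi/9) + exp(2*I*pi/9) + 2*exp(2*I*pi/3)|^2 + 1*|5|^2 + 1*|2 + 2*exp(-2*I*pi/3) + exp(-4*I*pi/9) + exp(-8*I*pi/9) + 2*exp(2*I*pi/3)|^2 + 1*|2 + 2*exp(-2*I*pi/3) + exp(-4*I*pi/9) + exp(-2*I*pi/9) + 2*exp(2*I*pi/3)|^2]
  = (1/9)[(64) + (14 + 12*exp(-2*I*pi/3) + 4*exp(-4*I*pi/9) + 5*exp(-2*I*pi/9) + 4*exp(-8*I*pi/9) + 4*exp(8*I*pi/9) + 5*exp(2*I*pi/9) + 4*exp(4*I*pi/9) + 12*exp(2*I*pi/3)) + (14 + 12*exp(-2*I*pi/3) + 5*exp(-4*I*pi/9) + 4*exp(-2*I*pi/9) + 4*exp(-8*I*pi/9) + 4*exp(8*I*pi/9) + 4*exp(2*I*pi/9) + 5*exp(4*I*pi/9) + 12*exp(2*I*pi/3)) + (25) + (14 + 12*exp(-2*I*pi/3) + 4*exp(-4*I*pi/9) + 4*exp(-2*I*pi/9) + 5*exp(-8*I*pi/9) + 5*exp(8*I*pi/9) + 4*exp(2*I*pi/9) + 4*exp(4*I*pi/9) + 12*exp(2*I*pi/3)) + (14 + 12*exp(-2*I*pi/3) + 4*exp(-4*I*pi/9) + 4*exp(-2*I*pi/9) + 5*exp(-8*I*pi/9) + 5*exp(8*I*pi/9) + 4*exp(2*I*pi/9) + 4*exp(4*I*pi/9) + 12*exp(2*I*pi/3)) + (25) + (14 + 12*exp(-2*I*pi/3) + 5*exp(-4*I*pi/9) + 4*exp(-2*I*pi/9) + 4*exp(-8*I*pi/9) + 4*exp(8*I*pi/9) + 4*exp(2*I*pi/9) + 5*exp(4*I*pi/9) + 12*exp(2*I*pi/3)) + (14 + 12*exp(-2*I*pi/3) + 4*exp(-4*I*pi/9) + 5*exp(-2*I*pi/9) + 4*exp(-8*I*pi/9) + 4*exp(8*I*pi/9) + 5*exp(2*I*pi/9) + 4*exp(4*I*pi/9) + 12*exp(2*I*pi/3))] = 126/9 = 14.
(Exp terms are combined using exp(i*s)*conj(exp(i*t)) = exp(i*(s-t)), and sums of them are collapsed using the identity that for every m > 1 the m distinct m-th roots of unity sum to 0, e.g. 1 + exp(2*I*pi/3) + exp(-2*I*pi/3) = 0.)
A character is irreducible iff <chi, chi> = 1, so this representation is reducible.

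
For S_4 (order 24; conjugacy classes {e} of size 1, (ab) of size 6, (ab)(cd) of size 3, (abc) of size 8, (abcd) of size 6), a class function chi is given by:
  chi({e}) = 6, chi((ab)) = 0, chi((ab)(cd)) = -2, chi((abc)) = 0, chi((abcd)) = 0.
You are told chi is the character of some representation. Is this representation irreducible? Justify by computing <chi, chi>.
Not irreducible (reducible): <chi, chi> = 2 > 1.

Derivation: <chi, chi> = (1/|G|) sum_C |C| * |chi(C)|^2 = (1/24)[1*|6|^2 + 6*|0|^2 + 3*|-2|^2 + 8*|0|^2 + 6*|0|^2]
  = (1/24)[(36) + (0) + (12) + (0) + (0)] = 48/24 = 2.
A character is irreducible iff <chi, chi> = 1, so this representation is reducible.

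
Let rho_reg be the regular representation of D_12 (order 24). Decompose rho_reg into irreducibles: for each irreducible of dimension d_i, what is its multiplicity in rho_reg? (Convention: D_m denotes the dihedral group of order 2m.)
Each irreducible V_i of dimension d_i appears with multiplicity d_i, i.e. rho_reg = (direct sum over all irreducibles V_i) d_i V_i. The irreducible dimensions for D_12 are 1, 1, 1, 1, 2, 2, 2, 2, 2: 4 irreducibles of dimension 1, each with multiplicity 1; 5 irreducibles of dimension 2, each with multiplicity 2. Total dimension 4*1*1 + 5*2*2 = 24 = |G|.

General theorem: in the regular representation of a finite group G, each irreducible appears with multiplicity equal to its dimension. Check: dim(rho_reg) = sum d_i^2 = 1 + 1 + 1 + 1 + 4 + 4 + 4 + 4 + 4 = 24 = |G|.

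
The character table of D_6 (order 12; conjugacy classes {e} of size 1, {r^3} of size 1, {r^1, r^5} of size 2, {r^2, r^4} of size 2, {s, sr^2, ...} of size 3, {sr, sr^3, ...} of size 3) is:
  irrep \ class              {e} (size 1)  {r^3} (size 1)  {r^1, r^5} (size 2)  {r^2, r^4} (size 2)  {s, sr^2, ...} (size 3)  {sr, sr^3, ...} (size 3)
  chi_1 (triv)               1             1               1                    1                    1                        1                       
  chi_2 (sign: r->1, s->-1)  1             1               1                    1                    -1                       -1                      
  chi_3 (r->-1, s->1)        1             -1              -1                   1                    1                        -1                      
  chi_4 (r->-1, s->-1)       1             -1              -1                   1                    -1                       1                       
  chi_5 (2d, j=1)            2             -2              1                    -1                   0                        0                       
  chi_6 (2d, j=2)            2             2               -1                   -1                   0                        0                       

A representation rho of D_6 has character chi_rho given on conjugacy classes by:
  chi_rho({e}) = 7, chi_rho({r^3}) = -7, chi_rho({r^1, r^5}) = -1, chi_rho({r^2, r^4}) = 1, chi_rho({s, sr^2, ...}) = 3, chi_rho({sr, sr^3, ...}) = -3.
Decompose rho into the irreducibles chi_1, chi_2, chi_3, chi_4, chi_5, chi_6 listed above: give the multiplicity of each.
Multiplicities: chi_1: 0, chi_2: 0, chi_3: 3, chi_4: 0, chi_5: 2, chi_6: 0.

Justification: Use <chi_rho, chi> = (1/|G|) sum_C |C| * chi_rho(C) * conj(chi(C)) with |G| = 12 for each irreducible chi in the table:
  <chi_rho, chi_1> = (1/12)[1*(7)*conj(1) + 1*(-7)*conj(1) + 2*(-1)*conj(1) + 2*(1)*conj(1) + 3*(3)*conj(1) + 3*(-3)*conj(1)]
      = (1/12)[(7) + (-7) + (-2) + (2) + (9) + (-9)] = 0/12 = 0
  <chi_rho, chi_2> = (1/12)[1*(7)*conj(1) + 1*(-7)*conj(1) + 2*(-1)*conj(1) + 2*(1)*conj(1) + 3*(3)*conj(-1) + 3*(-3)*conj(-1)]
      = (1/12)[(7) + (-7) + (-2) + (2) + (-9) + (9)] = 0/12 = 0
  <chi_rho, chi_3> = (1/12)[1*(7)*conj(1) + 1*(-7)*conj(-1) + 2*(-1)*conj(-1) + 2*(1)*conj(1) + 3*(3)*conj(1) + 3*(-3)*conj(-1)]
      = (1/12)[(7) + (7) + (2) + (2) + (9) + (9)] = 36/12 = 3
  <chi_rho, chi_4> = (1/12)[1*(7)*conj(1) + 1*(-7)*conj(-1) + 2*(-1)*conj(-1) + 2*(1)*conj(1) + 3*(3)*conj(-1) + 3*(-3)*conj(1)]
      = (1/12)[(7) + (7) + (2) + (2) + (-9) + (-9)] = 0/12 = 0
  <chi_rho, chi_5> = (1/12)[1*(7)*conj(2) + 1*(-7)*conj(-2) + 2*(-1)*conj(1) + 2*(1)*conj(-1) + 3*(3)*conj(0) + 3*(-3)*conj(0)]
      = (1/12)[(14) + (14) + (-2) + (-2) + (0) + (0)] = 24/12 = 2
  <chi_rho, chi_6> = (1/12)[1*(7)*conj(2) + 1*(-7)*conj(2) + 2*(-1)*conj(-1) + 2*(1)*conj(-1) + 3*(3)*conj(0) + 3*(-3)*conj(0)]
      = (1/12)[(14) + (-14) + (2) + (-2) + (0) + (0)] = 0/12 = 0
Dimension check: dim(rho) = sum (mult * dim) = 0*1 + 0*1 + 3*1 + 0*1 + 2*2 + 0*2 = 7 = chi_rho(e) = 7.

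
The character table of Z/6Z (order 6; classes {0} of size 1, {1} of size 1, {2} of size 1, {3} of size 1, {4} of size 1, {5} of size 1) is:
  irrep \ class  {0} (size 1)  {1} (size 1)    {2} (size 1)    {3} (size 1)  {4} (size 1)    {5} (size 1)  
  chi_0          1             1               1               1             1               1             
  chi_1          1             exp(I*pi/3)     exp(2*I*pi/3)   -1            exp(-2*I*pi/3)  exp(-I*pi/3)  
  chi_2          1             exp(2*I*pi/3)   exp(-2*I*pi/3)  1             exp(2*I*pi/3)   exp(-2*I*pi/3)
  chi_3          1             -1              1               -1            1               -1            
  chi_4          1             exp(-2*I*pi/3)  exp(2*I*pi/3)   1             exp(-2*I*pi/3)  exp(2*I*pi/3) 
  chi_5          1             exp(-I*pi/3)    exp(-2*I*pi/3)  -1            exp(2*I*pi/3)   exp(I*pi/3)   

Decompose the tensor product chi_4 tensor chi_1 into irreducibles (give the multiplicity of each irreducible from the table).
chi_4 tensor chi_1 = chi_5 (all other irreducibles have multiplicity 0).

Working: The character of a tensor product is the pointwise product (chi_4 * chi_1)(C) = chi_4(C) * chi_1(C):
  {0}: (1)*(1), {1}: (exp(-2*I*pi/3))*(exp(I*pi/3)), {2}: (exp(2*I*pi/3))*(exp(2*I*pi/3)), {3}: (1)*(-1), {4}: (exp(-2*I*pi/3))*(exp(-2*I*pi/3)), {5}: (exp(2*I*pi/3))*(exp(-I*pi/3))
so (chi_4 * chi_1) takes values
  {0} -> 1, {1} -> exp(-I*pi/3), {2} -> exp(-2*I*pi/3), {3} -> -1, {4} -> exp(2*I*pi/3), {5} -> exp(I*pi/3).
Now take the inner product of this character with each irreducible chi from the table, <chi_4*chi_1, chi> = (1/6) sum_C |C| (chi_4*chi_1)(C) conj(chi(C)):
  <chi_4*chi_1, chi_0> = (1/6)[1*(1)*conj(1) + 1*(exp(-I*pi/3))*conj(1) + 1*(exp(-2*I*pi/3))*conj(1) + 1*(-1)*conj(1) + 1*(exp(2*I*pi/3))*conj(1) + 1*(exp(I*pi/3))*conj(1)]
      = (1/6)[(1) + (exp(-I*pi/3)) + (exp(-2*I*pi/3)) + (-1) + (exp(2*I*pi/3)) + (exp(I*pi/3))] = 0/6 = 0
  <chi_4*chi_1, chi_1> = (1/6)[1*(1)*conj(1) + 1*(exp(-I*pi/3))*conj(exp(I*pi/3)) + 1*(exp(-2*I*pi/3))*conj(exp(2*I*pi/3)) + 1*(-1)*conj(-1) + 1*(exp(2*I*pi/3))*conj(exp(-2*I*pi/3)) + 1*(exp(I*pi/3))*conj(exp(-I*pi/3))]
      = (1/6)[(1) + (exp(-2*I*pi/3)) + (exp(2*I*pi/3)) + (1) + (exp(-2*I*pi/3)) + (exp(2*I*pi/3))] = 0/6 = 0
  <chi_4*chi_1, chi_2> = (1/6)[1*(1)*conj(1) + 1*(exp(-I*pi/3))*conj(exp(2*I*pi/3)) + 1*(exp(-2*I*pi/3))*conj(exp(-2*I*pi/3)) + 1*(-1)*conj(1) + 1*(exp(2*I*pi/3))*conj(exp(2*I*pi/3)) + 1*(exp(I*pi/3))*conj(exp(-2*I*pi/3))]
      = (1/6)[(1) + (-1) + (1) + (-1) + (1) + (-1)] = 0/6 = 0
  <chi_4*chi_1, chi_3> = (1/6)[1*(1)*conj(1) + 1*(exp(-I*pi/3))*conj(-1) + 1*(exp(-2*I*pi/3))*conj(1) + 1*(-1)*conj(-1) + 1*(exp(2*I*pi/3))*conj(1) + 1*(exp(I*pi/3))*conj(-1)]
      = (1/6)[(1) + (-exp(-I*pi/3)) + (exp(-2*I*pi/3)) + (1) + (exp(2*I*pi/3)) + (-exp(I*pi/3))] = 0/6 = 0
  <chi_4*chi_1, chi_4> = (1/6)[1*(1)*conj(1) + 1*(exp(-I*pi/3))*conj(exp(-2*I*pi/3)) + 1*(exp(-2*I*pi/3))*conj(exp(2*I*pi/3)) + 1*(-1)*conj(1) + 1*(exp(2*I*pi/3))*conj(exp(-2*I*pi/3)) + 1*(exp(I*pi/3))*conj(exp(2*I*pi/3))]
      = (1/6)[(1) + (exp(I*pi/3)) + (exp(2*I*pi/3)) + (-1) + (exp(-2*I*pi/3)) + (exp(-I*pi/3))] = 0/6 = 0
  <chi_4*chi_1, chi_5> = (1/6)[1*(1)*conj(1) + 1*(exp(-I*pi/3))*conj(exp(-I*pi/3)) + 1*(exp(-2*I*pi/3))*conj(exp(-2*I*pi/3)) + 1*(-1)*conj(-1) + 1*(exp(2*I*pi/3))*conj(exp(2*I*pi/3)) + 1*(exp(I*pi/3))*conj(exp(I*pi/3))]
      = (1/6)[(1) + (1) + (1) + (1) + (1) + (1)] = 6/6 = 1
(Exp terms are combined using exp(i*s)*conj(exp(i*t)) = exp(i*(s-t)), and sums of them are collapsed using the identity that for every m > 1 the m distinct m-th roots of unity sum to 0, e.g. 1 + exp(2*I*pi/3) + exp(-2*I*pi/3) = 0.)
Hence the multiplicities are chi_5: 1. Dimension check: dim(chi_4)*dim(chi_1) = 1*1 = 1 and sum (mult * dim) = 1*1 = 1.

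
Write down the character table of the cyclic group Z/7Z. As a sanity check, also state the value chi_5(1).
Character table of Z/7Z (irreps indexed chi_0,...,chi_6 with chi_k(m) = zeta_7^(k*m), zeta_7 = exp(2*pi*i/7)):
  irrep \ class  {0} (size 1)  {1} (size 1)    {2} (size 1)    {3} (size 1)    {4} (size 1)    {5} (size 1)    {6} (size 1)  
  chi_0          1             1               1               1               1               1               1             
  chi_1          1             exp(2*I*pi/7)   exp(4*I*pi/7)   exp(6*I*pi/7)   exp(-6*I*pi/7)  exp(-4*I*pi/7)  exp(-2*I*pi/7)
  chi_2          1             exp(4*I*pi/7)   exp(-6*I*pi/7)  exp(-2*I*pi/7)  exp(2*I*pi/7)   exp(6*I*pi/7)   exp(-4*I*pi/7)
  chi_3          1             exp(6*I*pi/7)   exp(-2*I*pi/7)  exp(4*I*pi/7)   exp(-4*I*pi/7)  exp(2*I*pi/7)   exp(-6*I*pi/7)
  chi_4          1             exp(-6*I*pi/7)  exp(2*I*pi/7)   exp(-4*I*pi/7)  exp(4*I*pi/7)   exp(-2*I*pi/7)  exp(6*I*pi/7) 
  chi_5          1             exp(-4*I*pi/7)  exp(6*I*pi/7)   exp(2*I*pi/7)   exp(-2*I*pi/7)  exp(-6*I*pi/7)  exp(4*I*pi/7) 
  chi_6          1             exp(-2*I*pi/7)  exp(-4*I*pi/7)  exp(-6*I*pi/7)  exp(6*I*pi/7)   exp(4*I*pi/7)   exp(2*I*pi/7) 

Spot check: chi_5(1) = zeta_7^(5*1) = zeta_7^5 = exp(-4*I*pi/7).

Reasoning: Z/7Z is abelian, so all 7 irreducible complex representations are 1-dimensional. They are given by chi_k(m) = zeta_7^(k*m) for k = 0,...,6. Row orthogonality: sum_m chi_k(m) conj(chi_l(m)) = 7 * [k = l].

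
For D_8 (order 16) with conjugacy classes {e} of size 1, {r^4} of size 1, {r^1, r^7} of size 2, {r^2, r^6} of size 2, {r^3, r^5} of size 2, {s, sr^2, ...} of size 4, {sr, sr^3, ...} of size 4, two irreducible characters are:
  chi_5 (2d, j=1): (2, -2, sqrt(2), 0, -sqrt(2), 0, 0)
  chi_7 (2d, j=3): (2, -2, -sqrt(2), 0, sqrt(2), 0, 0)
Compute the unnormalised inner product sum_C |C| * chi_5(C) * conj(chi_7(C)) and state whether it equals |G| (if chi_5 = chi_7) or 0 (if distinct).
Sum = 0; so <chi_5, chi_7> = 0 (distinct irreducibles are orthogonal).

Solution. Compute term by term over conjugacy classes (|C| * chi_5(C) * conj(chi_7(C))):
  1*(2)*conj(2) + 1*(-2)*conj(-2) + 2*(sqrt(2))*conj(-sqrt(2)) + 2*(0)*conj(0) + 2*(-sqrt(2))*conj(sqrt(2)) + 4*(0)*conj(0) + 4*(0)*conj(0)
  = (4) + (4) + (-4) + (0) + (-4) + (0) + (0)
  = 0.
Dividing by |G| = 16 gives 0/16 = 0, matching the row-orthogonality relation <chi_5, chi_7> = [chi_5 = chi_7].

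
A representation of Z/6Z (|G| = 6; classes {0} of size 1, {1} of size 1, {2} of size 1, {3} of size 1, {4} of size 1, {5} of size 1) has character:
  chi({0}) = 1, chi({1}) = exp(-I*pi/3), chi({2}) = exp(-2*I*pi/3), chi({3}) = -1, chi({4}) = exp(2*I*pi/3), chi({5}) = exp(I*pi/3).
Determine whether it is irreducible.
Irreducible: <chi, chi> = 1.

Explanation: <chi, chi> = (1/|G|) sum_C |C| * |chi(C)|^2 = (1/6)[1*|1|^2 + 1*|exp(-I*pi/3)|^2 + 1*|exp(-2*I*pi/3)|^2 + 1*|-1|^2 + 1*|exp(2*I*pi/3)|^2 + 1*|exp(I*pi/3)|^2]
  = (1/6)[(1) + (1) + (1) + (1) + (1) + (1)] = 6/6 = 1.
(Exp terms are combined using exp(i*s)*conj(exp(i*t)) = exp(i*(s-t)), and sums of them are collapsed using the identity that for every m > 1 the m distinct m-th roots of unity sum to 0, e.g. 1 + exp(2*I*pi/3) + exp(-2*I*pi/3) = 0.)
A character is irreducible iff <chi, chi> = 1, so this representation is irreducible.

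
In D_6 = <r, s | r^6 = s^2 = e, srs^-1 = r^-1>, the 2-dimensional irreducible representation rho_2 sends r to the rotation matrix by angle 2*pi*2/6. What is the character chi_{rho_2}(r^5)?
chi_{rho_2}(r^5) = 2*cos(2*pi*2*5/6) = -1

Why: rho_2(r^5) is rotation by angle 2*pi*2*5/6, whose trace is 2*cos(2*pi*2*5/6) = -1.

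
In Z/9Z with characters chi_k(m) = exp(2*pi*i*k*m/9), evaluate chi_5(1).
chi_5(1) = zeta_9^5 = exp(-8*I*pi/9)

Working: chi_5(1) = zeta_9^(5*1) = zeta_9^5. Since zeta_9^9 = 1, this equals zeta_9^5 = exp(2*pi*i*5/9) = exp(-8*I*pi/9).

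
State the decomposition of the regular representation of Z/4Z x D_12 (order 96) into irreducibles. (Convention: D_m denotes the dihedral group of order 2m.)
Each irreducible V_i of dimension d_i appears with multiplicity d_i, i.e. rho_reg = (direct sum over all irreducibles V_i) d_i V_i. The irreducible dimensions for Z/4Z x D_12 are 1, 1, 1, 1, 1, 1, 1, 1, 1, 1, 1, 1, 1, 1, 1, 1, 2, 2, 2, 2, 2, 2, 2, 2, 2, 2, 2, 2, 2, 2, 2, 2, 2, 2, 2, 2: 16 irreducibles of dimension 1, each with multiplicity 1; 20 irreducibles of dimension 2, each with multiplicity 2. Total dimension 16*1*1 + 20*2*2 = 96 = |G|.

General theorem: in the regular representation of a finite group G, each irreducible appears with multiplicity equal to its dimension. Check: dim(rho_reg) = sum d_i^2 = 1 + 1 + 1 + 1 + 1 + 1 + 1 + 1 + 1 + 1 + 1 + 1 + 1 + 1 + 1 + 1 + 4 + 4 + 4 + 4 + 4 + 4 + 4 + 4 + 4 + 4 + 4 + 4 + 4 + 4 + 4 + 4 + 4 + 4 + 4 + 4 = 96 = |G|.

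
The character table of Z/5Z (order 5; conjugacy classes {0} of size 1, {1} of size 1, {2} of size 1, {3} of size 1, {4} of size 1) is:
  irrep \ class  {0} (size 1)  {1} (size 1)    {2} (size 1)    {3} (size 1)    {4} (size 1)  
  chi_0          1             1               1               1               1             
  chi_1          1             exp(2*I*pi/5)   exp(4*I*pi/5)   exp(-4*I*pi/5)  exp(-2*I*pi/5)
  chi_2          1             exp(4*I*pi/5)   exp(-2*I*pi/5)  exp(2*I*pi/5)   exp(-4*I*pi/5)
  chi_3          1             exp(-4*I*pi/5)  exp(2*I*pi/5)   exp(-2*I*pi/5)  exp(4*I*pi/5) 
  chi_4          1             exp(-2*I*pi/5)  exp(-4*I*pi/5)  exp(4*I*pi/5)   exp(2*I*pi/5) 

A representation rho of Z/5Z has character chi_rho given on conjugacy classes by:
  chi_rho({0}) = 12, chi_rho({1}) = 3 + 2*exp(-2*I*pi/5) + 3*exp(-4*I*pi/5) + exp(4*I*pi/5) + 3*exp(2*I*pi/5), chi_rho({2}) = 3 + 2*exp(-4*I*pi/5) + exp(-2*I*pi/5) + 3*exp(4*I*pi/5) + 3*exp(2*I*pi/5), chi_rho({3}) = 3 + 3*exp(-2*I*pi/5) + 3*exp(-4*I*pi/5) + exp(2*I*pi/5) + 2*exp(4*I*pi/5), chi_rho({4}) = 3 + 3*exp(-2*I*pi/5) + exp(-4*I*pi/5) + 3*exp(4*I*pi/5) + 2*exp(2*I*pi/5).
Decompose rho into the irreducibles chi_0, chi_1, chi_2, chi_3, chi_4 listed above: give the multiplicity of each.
Multiplicities: chi_0: 3, chi_1: 3, chi_2: 1, chi_3: 3, chi_4: 2.

Details: Use <chi_rho, chi> = (1/|G|) sum_C |C| * chi_rho(C) * conj(chi(C)) with |G| = 5 for each irreducible chi in the table:
  <chi_rho, chi_0> = (1/5)[1*(12)*conj(1) + 1*(3 + 2*exp(-2*I*pi/5) + 3*exp(-4*I*pi/5) + exp(4*I*pi/5) + 3*exp(2*I*pi/5))*conj(1) + 1*(3 + 2*exp(-4*I*pi/5) + exp(-2*I*pi/5) + 3*exp(4*I*pi/5) + 3*exp(2*I*pi/5))*conj(1) + 1*(3 + 3*exp(-2*I*pi/5) + 3*exp(-4*I*pi/5) + exp(2*I*pi/5) + 2*exp(4*I*pi/5))*conj(1) + 1*(3 + 3*exp(-2*I*pi/5) + exp(-4*I*pi/5) + 3*exp(4*I*pi/5) + 2*exp(2*I*pi/5))*conj(1)]
      = (1/5)[(12) + (3 + 2*exp(-2*I*pi/5) + 3*exp(-4*I*pi/5) + exp(4*I*pi/5) + 3*exp(2*I*pi/5)) + (3 + 2*exp(-4*I*pi/5) + exp(-2*I*pi/5) + 3*exp(4*I*pi/5) + 3*exp(2*I*pi/5)) + (3 + 3*exp(-2*I*pi/5) + 3*exp(-4*I*pi/5) + exp(2*I*pi/5) + 2*exp(4*I*pi/5)) + (3 + 3*exp(-2*I*pi/5) + exp(-4*I*pi/5) + 3*exp(4*I*pi/5) + 2*exp(2*I*pi/5))] = 15/5 = 3
  <chi_rho, chi_1> = (1/5)[1*(12)*conj(1) + 1*(3 + 2*exp(-2*I*pi/5) + 3*exp(-4*I*pi/5) + exp(4*I*pi/5) + 3*exp(2*I*pi/5))*conj(exp(2*I*pi/5)) + 1*(3 + 2*exp(-4*I*pi/5) + exp(-2*I*pi/5) + 3*exp(4*I*pi/5) + 3*exp(2*I*pi/5))*conj(exp(4*I*pi/5)) + 1*(3 + 3*exp(-2*I*pi/5) + 3*exp(-4*I*pi/5) + exp(2*I*pi/5) + 2*exp(4*I*pi/5))*conj(exp(-4*I*pi/5)) + 1*(3 + 3*exp(-2*I*pi/5) + exp(-4*I*pi/5) + 3*exp(4*I*pi/5) + 2*exp(2*I*pi/5))*conj(exp(-2*I*pi/5))]
      = (1/5)[(12) + (3 + 3*exp(-2*I*pi/5) + 2*exp(-4*I*pi/5) + exp(2*I*pi/5) + 3*exp(4*I*pi/5)) + (3 + 3*exp(-2*I*pi/5) + 3*exp(-4*I*pi/5) + exp(4*I*pi/5) + 2*exp(2*I*pi/5)) + (3 + 2*exp(-2*I*pi/5) + exp(-4*I*pi/5) + 3*exp(4*I*pi/5) + 3*exp(2*I*pi/5)) + (3 + 3*exp(-4*I*pi/5) + exp(-2*I*pi/5) + 2*exp(4*I*pi/5) + 3*exp(2*I*pi/5))] = 15/5 = 3
  <chi_rho, chi_2> = (1/5)[1*(12)*conj(1) + 1*(3 + 2*exp(-2*I*pi/5) + 3*exp(-4*I*pi/5) + exp(4*I*pi/5) + 3*exp(2*I*pi/5))*conj(exp(4*I*pi/5)) + 1*(3 + 2*exp(-4*I*pi/5) + exp(-2*I*pi/5) + 3*exp(4*I*pi/5) + 3*exp(2*I*pi/5))*conj(exp(-2*I*pi/5)) + 1*(3 + 3*exp(-2*I*pi/5) + 3*exp(-4*I*pi/5) + exp(2*I*pi/5) + 2*exp(4*I*pi/5))*conj(exp(2*I*pi/5)) + 1*(3 + 3*exp(-2*I*pi/5) + exp(-4*I*pi/5) + 3*exp(4*I*pi/5) + 2*exp(2*I*pi/5))*conj(exp(-4*I*pi/5))]
      = (1/5)[(12) + (1 + 3*exp(-2*I*pi/5) + 3*exp(-4*I*pi/5) + 2*exp(4*I*pi/5) + 3*exp(2*I*pi/5)) + (1 + 2*exp(-2*I*pi/5) + 3*exp(-4*I*pi/5) + 3*exp(4*I*pi/5) + 3*exp(2*I*pi/5)) + (1 + 3*exp(-2*I*pi/5) + 3*exp(-4*I*pi/5) + 3*exp(4*I*pi/5) + 2*exp(2*I*pi/5)) + (1 + 3*exp(-2*I*pi/5) + 2*exp(-4*I*pi/5) + 3*exp(4*I*pi/5) + 3*exp(2*I*pi/5))] = 5/5 = 1
  <chi_rho, chi_3> = (1/5)[1*(12)*conj(1) + 1*(3 + 2*exp(-2*I*pi/5) + 3*exp(-4*I*pi/5) + exp(4*I*pi/5) + 3*exp(2*I*pi/5))*conj(exp(-4*I*pi/5)) + 1*(3 + 2*exp(-4*I*pi/5) + exp(-2*I*pi/5) + 3*exp(4*I*pi/5) + 3*exp(2*I*pi/5))*conj(exp(2*I*pi/5)) + 1*(3 + 3*exp(-2*I*pi/5) + 3*exp(-4*I*pi/5) + exp(2*I*pi/5) + 2*exp(4*I*pi/5))*conj(exp(-2*I*pi/5)) + 1*(3 + 3*exp(-2*I*pi/5) + exp(-4*I*pi/5) + 3*exp(4*I*pi/5) + 2*exp(2*I*pi/5))*conj(exp(4*I*pi/5))]
      = (1/5)[(12) + (3 + 3*exp(-4*I*pi/5) + exp(-2*I*pi/5) + 3*exp(4*I*pi/5) + 2*exp(2*I*pi/5)) + (3 + 3*exp(-2*I*pi/5) + exp(-4*I*pi/5) + 2*exp(4*I*pi/5) + 3*exp(2*I*pi/5)) + (3 + 3*exp(-2*I*pi/5) + 2*exp(-4*I*pi/5) + exp(4*I*pi/5) + 3*exp(2*I*pi/5)) + (3 + 2*exp(-2*I*pi/5) + 3*exp(-4*I*pi/5) + exp(2*I*pi/5) + 3*exp(4*I*pi/5))] = 15/5 = 3
  <chi_rho, chi_4> = (1/5)[1*(12)*conj(1) + 1*(3 + 2*exp(-2*I*pi/5) + 3*exp(-4*I*pi/5) + exp(4*I*pi/5) + 3*exp(2*I*pi/5))*conj(exp(-2*I*pi/5)) + 1*(3 + 2*exp(-4*I*pi/5) + exp(-2*I*pi/5) + 3*exp(4*I*pi/5) + 3*exp(2*I*pi/5))*conj(exp(-4*I*pi/5)) + 1*(3 + 3*exp(-2*I*pi/5) + 3*exp(-4*I*pi/5) + exp(2*I*pi/5) + 2*exp(4*I*pi/5))*conj(exp(4*I*pi/5)) + 1*(3 + 3*exp(-2*I*pi/5) + exp(-4*I*pi/5) + 3*exp(4*I*pi/5) + 2*exp(2*I*pi/5))*conj(exp(2*I*pi/5))]
      = (1/5)[(12) + (2 + 3*exp(-2*I*pi/5) + exp(-4*I*pi/5) + 3*exp(4*I*pi/5) + 3*exp(2*I*pi/5)) + (2 + 3*exp(-2*I*pi/5) + 3*exp(-4*I*pi/5) + exp(2*I*pi/5) + 3*exp(4*I*pi/5)) + (2 + 3*exp(-4*I*pi/5) + exp(-2*I*pi/5) + 3*exp(4*I*pi/5) + 3*exp(2*I*pi/5)) + (2 + 3*exp(-2*I*pi/5) + 3*exp(-4*I*pi/5) + exp(4*I*pi/5) + 3*exp(2*I*pi/5))] = 10/5 = 2
(Exp terms are combined using exp(i*s)*conj(exp(i*t)) = exp(i*(s-t)), and sums of them are collapsed using the identity that for every m > 1 the m distinct m-th roots of unity sum to 0, e.g. 1 + exp(2*I*pi/3) + exp(-2*I*pi/3) = 0.)
Dimension check: dim(rho) = sum (mult * dim) = 3*1 + 3*1 + 1*1 + 3*1 + 2*1 = 12 = chi_rho(e) = 12.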